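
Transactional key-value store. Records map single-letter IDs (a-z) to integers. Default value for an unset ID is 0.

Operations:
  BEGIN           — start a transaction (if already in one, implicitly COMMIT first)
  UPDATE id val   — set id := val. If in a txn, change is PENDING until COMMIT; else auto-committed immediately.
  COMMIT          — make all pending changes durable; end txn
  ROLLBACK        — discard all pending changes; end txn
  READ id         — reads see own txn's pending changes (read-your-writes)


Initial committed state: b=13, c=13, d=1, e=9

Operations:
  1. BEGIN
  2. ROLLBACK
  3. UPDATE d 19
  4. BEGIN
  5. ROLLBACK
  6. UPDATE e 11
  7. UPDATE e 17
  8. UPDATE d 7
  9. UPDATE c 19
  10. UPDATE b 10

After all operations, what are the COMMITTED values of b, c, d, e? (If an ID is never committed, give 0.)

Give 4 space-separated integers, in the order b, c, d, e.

Answer: 10 19 7 17

Derivation:
Initial committed: {b=13, c=13, d=1, e=9}
Op 1: BEGIN: in_txn=True, pending={}
Op 2: ROLLBACK: discarded pending []; in_txn=False
Op 3: UPDATE d=19 (auto-commit; committed d=19)
Op 4: BEGIN: in_txn=True, pending={}
Op 5: ROLLBACK: discarded pending []; in_txn=False
Op 6: UPDATE e=11 (auto-commit; committed e=11)
Op 7: UPDATE e=17 (auto-commit; committed e=17)
Op 8: UPDATE d=7 (auto-commit; committed d=7)
Op 9: UPDATE c=19 (auto-commit; committed c=19)
Op 10: UPDATE b=10 (auto-commit; committed b=10)
Final committed: {b=10, c=19, d=7, e=17}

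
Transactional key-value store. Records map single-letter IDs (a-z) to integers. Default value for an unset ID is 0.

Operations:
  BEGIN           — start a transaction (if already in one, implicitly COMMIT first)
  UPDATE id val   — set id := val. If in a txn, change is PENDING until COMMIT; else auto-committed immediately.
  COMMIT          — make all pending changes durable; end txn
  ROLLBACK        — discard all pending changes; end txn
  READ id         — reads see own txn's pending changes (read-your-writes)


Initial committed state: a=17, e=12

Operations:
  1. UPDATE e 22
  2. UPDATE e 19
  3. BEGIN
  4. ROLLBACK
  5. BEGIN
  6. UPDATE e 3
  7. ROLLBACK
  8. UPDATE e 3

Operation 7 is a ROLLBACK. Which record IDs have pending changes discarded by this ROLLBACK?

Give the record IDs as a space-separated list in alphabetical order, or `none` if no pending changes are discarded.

Initial committed: {a=17, e=12}
Op 1: UPDATE e=22 (auto-commit; committed e=22)
Op 2: UPDATE e=19 (auto-commit; committed e=19)
Op 3: BEGIN: in_txn=True, pending={}
Op 4: ROLLBACK: discarded pending []; in_txn=False
Op 5: BEGIN: in_txn=True, pending={}
Op 6: UPDATE e=3 (pending; pending now {e=3})
Op 7: ROLLBACK: discarded pending ['e']; in_txn=False
Op 8: UPDATE e=3 (auto-commit; committed e=3)
ROLLBACK at op 7 discards: ['e']

Answer: e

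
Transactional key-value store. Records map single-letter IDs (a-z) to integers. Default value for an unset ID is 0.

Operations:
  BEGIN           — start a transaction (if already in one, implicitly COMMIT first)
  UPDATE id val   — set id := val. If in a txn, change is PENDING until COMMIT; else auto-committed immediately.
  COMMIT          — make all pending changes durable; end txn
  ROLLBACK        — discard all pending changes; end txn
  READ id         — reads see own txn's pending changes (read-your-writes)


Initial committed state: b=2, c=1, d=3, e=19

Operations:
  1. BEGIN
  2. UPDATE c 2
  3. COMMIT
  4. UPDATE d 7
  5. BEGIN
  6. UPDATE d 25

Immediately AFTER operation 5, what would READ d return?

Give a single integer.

Answer: 7

Derivation:
Initial committed: {b=2, c=1, d=3, e=19}
Op 1: BEGIN: in_txn=True, pending={}
Op 2: UPDATE c=2 (pending; pending now {c=2})
Op 3: COMMIT: merged ['c'] into committed; committed now {b=2, c=2, d=3, e=19}
Op 4: UPDATE d=7 (auto-commit; committed d=7)
Op 5: BEGIN: in_txn=True, pending={}
After op 5: visible(d) = 7 (pending={}, committed={b=2, c=2, d=7, e=19})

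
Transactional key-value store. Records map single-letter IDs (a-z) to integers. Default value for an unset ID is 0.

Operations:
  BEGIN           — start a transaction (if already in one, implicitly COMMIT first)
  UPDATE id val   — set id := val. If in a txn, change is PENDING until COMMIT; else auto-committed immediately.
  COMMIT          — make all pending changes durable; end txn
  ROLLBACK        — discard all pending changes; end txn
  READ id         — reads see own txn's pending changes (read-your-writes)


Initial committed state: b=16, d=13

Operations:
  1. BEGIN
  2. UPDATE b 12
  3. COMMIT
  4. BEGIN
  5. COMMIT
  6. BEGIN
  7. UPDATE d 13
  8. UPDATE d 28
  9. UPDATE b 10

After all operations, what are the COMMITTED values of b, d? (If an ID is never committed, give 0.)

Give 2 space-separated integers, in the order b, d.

Answer: 12 13

Derivation:
Initial committed: {b=16, d=13}
Op 1: BEGIN: in_txn=True, pending={}
Op 2: UPDATE b=12 (pending; pending now {b=12})
Op 3: COMMIT: merged ['b'] into committed; committed now {b=12, d=13}
Op 4: BEGIN: in_txn=True, pending={}
Op 5: COMMIT: merged [] into committed; committed now {b=12, d=13}
Op 6: BEGIN: in_txn=True, pending={}
Op 7: UPDATE d=13 (pending; pending now {d=13})
Op 8: UPDATE d=28 (pending; pending now {d=28})
Op 9: UPDATE b=10 (pending; pending now {b=10, d=28})
Final committed: {b=12, d=13}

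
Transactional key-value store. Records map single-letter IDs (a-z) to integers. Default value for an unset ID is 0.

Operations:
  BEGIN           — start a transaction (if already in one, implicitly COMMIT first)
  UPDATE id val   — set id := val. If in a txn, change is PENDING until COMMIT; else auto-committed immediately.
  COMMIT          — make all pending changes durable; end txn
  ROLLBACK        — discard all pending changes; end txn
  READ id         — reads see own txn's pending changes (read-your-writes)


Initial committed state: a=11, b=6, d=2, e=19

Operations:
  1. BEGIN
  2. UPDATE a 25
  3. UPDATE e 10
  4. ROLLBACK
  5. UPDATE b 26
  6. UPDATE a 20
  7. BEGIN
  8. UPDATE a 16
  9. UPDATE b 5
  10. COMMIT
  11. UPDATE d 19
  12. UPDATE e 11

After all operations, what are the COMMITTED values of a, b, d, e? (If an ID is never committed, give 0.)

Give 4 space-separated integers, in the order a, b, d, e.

Answer: 16 5 19 11

Derivation:
Initial committed: {a=11, b=6, d=2, e=19}
Op 1: BEGIN: in_txn=True, pending={}
Op 2: UPDATE a=25 (pending; pending now {a=25})
Op 3: UPDATE e=10 (pending; pending now {a=25, e=10})
Op 4: ROLLBACK: discarded pending ['a', 'e']; in_txn=False
Op 5: UPDATE b=26 (auto-commit; committed b=26)
Op 6: UPDATE a=20 (auto-commit; committed a=20)
Op 7: BEGIN: in_txn=True, pending={}
Op 8: UPDATE a=16 (pending; pending now {a=16})
Op 9: UPDATE b=5 (pending; pending now {a=16, b=5})
Op 10: COMMIT: merged ['a', 'b'] into committed; committed now {a=16, b=5, d=2, e=19}
Op 11: UPDATE d=19 (auto-commit; committed d=19)
Op 12: UPDATE e=11 (auto-commit; committed e=11)
Final committed: {a=16, b=5, d=19, e=11}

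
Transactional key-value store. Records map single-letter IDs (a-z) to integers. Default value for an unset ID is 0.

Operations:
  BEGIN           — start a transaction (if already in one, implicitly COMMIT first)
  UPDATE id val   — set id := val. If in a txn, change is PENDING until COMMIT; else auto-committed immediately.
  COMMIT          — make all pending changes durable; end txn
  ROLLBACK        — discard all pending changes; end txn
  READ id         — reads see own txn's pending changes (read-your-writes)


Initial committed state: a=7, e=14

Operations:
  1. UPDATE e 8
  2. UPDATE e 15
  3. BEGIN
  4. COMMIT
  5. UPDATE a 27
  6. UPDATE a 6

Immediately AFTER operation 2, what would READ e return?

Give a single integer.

Initial committed: {a=7, e=14}
Op 1: UPDATE e=8 (auto-commit; committed e=8)
Op 2: UPDATE e=15 (auto-commit; committed e=15)
After op 2: visible(e) = 15 (pending={}, committed={a=7, e=15})

Answer: 15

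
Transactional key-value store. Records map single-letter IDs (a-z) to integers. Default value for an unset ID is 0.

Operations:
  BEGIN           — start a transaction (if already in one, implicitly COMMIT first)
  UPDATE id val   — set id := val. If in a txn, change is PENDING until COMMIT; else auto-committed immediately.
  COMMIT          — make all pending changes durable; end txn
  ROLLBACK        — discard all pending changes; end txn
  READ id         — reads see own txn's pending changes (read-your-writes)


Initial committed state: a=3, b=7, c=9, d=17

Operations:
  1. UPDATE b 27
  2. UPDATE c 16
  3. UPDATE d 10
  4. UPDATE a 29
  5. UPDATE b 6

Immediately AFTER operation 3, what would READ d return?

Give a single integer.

Initial committed: {a=3, b=7, c=9, d=17}
Op 1: UPDATE b=27 (auto-commit; committed b=27)
Op 2: UPDATE c=16 (auto-commit; committed c=16)
Op 3: UPDATE d=10 (auto-commit; committed d=10)
After op 3: visible(d) = 10 (pending={}, committed={a=3, b=27, c=16, d=10})

Answer: 10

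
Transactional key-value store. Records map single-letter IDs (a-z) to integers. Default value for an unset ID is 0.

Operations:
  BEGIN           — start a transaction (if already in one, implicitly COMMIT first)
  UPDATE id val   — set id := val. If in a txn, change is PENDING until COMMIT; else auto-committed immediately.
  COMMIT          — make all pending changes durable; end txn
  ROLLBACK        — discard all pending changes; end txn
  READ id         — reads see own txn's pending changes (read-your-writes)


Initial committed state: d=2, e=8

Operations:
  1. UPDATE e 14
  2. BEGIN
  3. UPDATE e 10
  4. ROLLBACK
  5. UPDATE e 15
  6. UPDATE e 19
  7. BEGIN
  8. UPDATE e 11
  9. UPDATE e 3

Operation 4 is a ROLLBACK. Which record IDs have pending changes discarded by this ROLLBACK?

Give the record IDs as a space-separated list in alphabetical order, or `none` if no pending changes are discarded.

Answer: e

Derivation:
Initial committed: {d=2, e=8}
Op 1: UPDATE e=14 (auto-commit; committed e=14)
Op 2: BEGIN: in_txn=True, pending={}
Op 3: UPDATE e=10 (pending; pending now {e=10})
Op 4: ROLLBACK: discarded pending ['e']; in_txn=False
Op 5: UPDATE e=15 (auto-commit; committed e=15)
Op 6: UPDATE e=19 (auto-commit; committed e=19)
Op 7: BEGIN: in_txn=True, pending={}
Op 8: UPDATE e=11 (pending; pending now {e=11})
Op 9: UPDATE e=3 (pending; pending now {e=3})
ROLLBACK at op 4 discards: ['e']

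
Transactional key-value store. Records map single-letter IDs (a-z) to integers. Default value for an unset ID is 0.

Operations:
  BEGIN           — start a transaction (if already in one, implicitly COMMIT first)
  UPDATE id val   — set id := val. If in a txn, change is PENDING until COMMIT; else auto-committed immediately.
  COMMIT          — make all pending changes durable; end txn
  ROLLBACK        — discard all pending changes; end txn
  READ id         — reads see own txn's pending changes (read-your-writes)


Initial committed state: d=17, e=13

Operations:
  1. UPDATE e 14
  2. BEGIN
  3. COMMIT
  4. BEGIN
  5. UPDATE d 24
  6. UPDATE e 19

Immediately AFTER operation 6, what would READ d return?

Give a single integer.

Answer: 24

Derivation:
Initial committed: {d=17, e=13}
Op 1: UPDATE e=14 (auto-commit; committed e=14)
Op 2: BEGIN: in_txn=True, pending={}
Op 3: COMMIT: merged [] into committed; committed now {d=17, e=14}
Op 4: BEGIN: in_txn=True, pending={}
Op 5: UPDATE d=24 (pending; pending now {d=24})
Op 6: UPDATE e=19 (pending; pending now {d=24, e=19})
After op 6: visible(d) = 24 (pending={d=24, e=19}, committed={d=17, e=14})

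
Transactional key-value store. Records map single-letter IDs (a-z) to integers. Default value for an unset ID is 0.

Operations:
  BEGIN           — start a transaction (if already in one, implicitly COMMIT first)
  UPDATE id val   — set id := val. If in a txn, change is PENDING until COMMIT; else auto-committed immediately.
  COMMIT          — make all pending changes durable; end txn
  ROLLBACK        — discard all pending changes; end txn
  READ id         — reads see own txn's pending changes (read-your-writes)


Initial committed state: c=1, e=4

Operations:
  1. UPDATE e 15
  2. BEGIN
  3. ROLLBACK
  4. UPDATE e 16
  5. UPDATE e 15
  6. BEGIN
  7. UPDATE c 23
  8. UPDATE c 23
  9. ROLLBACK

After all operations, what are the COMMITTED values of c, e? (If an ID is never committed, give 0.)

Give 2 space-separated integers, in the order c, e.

Initial committed: {c=1, e=4}
Op 1: UPDATE e=15 (auto-commit; committed e=15)
Op 2: BEGIN: in_txn=True, pending={}
Op 3: ROLLBACK: discarded pending []; in_txn=False
Op 4: UPDATE e=16 (auto-commit; committed e=16)
Op 5: UPDATE e=15 (auto-commit; committed e=15)
Op 6: BEGIN: in_txn=True, pending={}
Op 7: UPDATE c=23 (pending; pending now {c=23})
Op 8: UPDATE c=23 (pending; pending now {c=23})
Op 9: ROLLBACK: discarded pending ['c']; in_txn=False
Final committed: {c=1, e=15}

Answer: 1 15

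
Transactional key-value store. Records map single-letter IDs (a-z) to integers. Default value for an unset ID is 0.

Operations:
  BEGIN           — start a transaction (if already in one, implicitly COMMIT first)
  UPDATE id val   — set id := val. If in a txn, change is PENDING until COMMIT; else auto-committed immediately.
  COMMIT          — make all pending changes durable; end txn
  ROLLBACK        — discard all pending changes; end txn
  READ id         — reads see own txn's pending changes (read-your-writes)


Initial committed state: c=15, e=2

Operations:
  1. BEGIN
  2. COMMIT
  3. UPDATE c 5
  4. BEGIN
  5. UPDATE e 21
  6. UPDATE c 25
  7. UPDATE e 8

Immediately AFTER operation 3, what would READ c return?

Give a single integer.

Answer: 5

Derivation:
Initial committed: {c=15, e=2}
Op 1: BEGIN: in_txn=True, pending={}
Op 2: COMMIT: merged [] into committed; committed now {c=15, e=2}
Op 3: UPDATE c=5 (auto-commit; committed c=5)
After op 3: visible(c) = 5 (pending={}, committed={c=5, e=2})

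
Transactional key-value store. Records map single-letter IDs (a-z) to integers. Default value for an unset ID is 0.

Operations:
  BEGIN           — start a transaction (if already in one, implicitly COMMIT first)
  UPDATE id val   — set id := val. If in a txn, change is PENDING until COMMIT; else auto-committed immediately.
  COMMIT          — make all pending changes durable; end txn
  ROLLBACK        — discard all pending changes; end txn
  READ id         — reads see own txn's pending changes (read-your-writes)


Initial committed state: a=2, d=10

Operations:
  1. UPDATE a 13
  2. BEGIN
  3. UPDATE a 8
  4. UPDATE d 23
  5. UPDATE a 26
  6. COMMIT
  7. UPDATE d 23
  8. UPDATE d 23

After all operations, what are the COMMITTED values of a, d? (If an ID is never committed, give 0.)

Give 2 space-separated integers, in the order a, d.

Answer: 26 23

Derivation:
Initial committed: {a=2, d=10}
Op 1: UPDATE a=13 (auto-commit; committed a=13)
Op 2: BEGIN: in_txn=True, pending={}
Op 3: UPDATE a=8 (pending; pending now {a=8})
Op 4: UPDATE d=23 (pending; pending now {a=8, d=23})
Op 5: UPDATE a=26 (pending; pending now {a=26, d=23})
Op 6: COMMIT: merged ['a', 'd'] into committed; committed now {a=26, d=23}
Op 7: UPDATE d=23 (auto-commit; committed d=23)
Op 8: UPDATE d=23 (auto-commit; committed d=23)
Final committed: {a=26, d=23}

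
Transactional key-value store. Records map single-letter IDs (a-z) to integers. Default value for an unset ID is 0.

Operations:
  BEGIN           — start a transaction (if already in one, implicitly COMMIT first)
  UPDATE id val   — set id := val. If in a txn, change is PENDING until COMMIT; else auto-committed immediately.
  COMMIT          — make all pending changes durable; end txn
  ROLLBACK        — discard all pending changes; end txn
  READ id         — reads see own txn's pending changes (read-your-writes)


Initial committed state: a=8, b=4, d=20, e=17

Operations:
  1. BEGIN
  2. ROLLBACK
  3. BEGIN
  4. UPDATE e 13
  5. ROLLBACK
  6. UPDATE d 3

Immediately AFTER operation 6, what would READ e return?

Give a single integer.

Initial committed: {a=8, b=4, d=20, e=17}
Op 1: BEGIN: in_txn=True, pending={}
Op 2: ROLLBACK: discarded pending []; in_txn=False
Op 3: BEGIN: in_txn=True, pending={}
Op 4: UPDATE e=13 (pending; pending now {e=13})
Op 5: ROLLBACK: discarded pending ['e']; in_txn=False
Op 6: UPDATE d=3 (auto-commit; committed d=3)
After op 6: visible(e) = 17 (pending={}, committed={a=8, b=4, d=3, e=17})

Answer: 17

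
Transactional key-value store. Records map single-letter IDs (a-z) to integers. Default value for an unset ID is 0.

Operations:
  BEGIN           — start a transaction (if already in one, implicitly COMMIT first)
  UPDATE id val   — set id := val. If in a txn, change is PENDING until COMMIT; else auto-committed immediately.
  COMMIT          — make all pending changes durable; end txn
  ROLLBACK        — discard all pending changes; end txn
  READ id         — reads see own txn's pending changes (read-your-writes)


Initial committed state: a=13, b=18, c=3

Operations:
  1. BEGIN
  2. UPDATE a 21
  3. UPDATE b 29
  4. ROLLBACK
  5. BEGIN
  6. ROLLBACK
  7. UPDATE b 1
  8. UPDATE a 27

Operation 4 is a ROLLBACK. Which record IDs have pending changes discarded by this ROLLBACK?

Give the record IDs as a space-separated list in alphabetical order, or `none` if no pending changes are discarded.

Answer: a b

Derivation:
Initial committed: {a=13, b=18, c=3}
Op 1: BEGIN: in_txn=True, pending={}
Op 2: UPDATE a=21 (pending; pending now {a=21})
Op 3: UPDATE b=29 (pending; pending now {a=21, b=29})
Op 4: ROLLBACK: discarded pending ['a', 'b']; in_txn=False
Op 5: BEGIN: in_txn=True, pending={}
Op 6: ROLLBACK: discarded pending []; in_txn=False
Op 7: UPDATE b=1 (auto-commit; committed b=1)
Op 8: UPDATE a=27 (auto-commit; committed a=27)
ROLLBACK at op 4 discards: ['a', 'b']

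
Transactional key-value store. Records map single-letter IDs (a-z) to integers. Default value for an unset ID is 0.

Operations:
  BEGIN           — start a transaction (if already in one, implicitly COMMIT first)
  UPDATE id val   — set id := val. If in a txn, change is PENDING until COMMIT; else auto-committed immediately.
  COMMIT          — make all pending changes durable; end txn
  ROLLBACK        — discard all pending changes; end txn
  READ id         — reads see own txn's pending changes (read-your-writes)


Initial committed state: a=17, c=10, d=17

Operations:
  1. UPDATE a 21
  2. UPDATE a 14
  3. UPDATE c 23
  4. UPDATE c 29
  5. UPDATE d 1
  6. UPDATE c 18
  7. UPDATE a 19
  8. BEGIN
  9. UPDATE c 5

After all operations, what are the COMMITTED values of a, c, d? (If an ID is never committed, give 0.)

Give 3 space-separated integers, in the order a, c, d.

Initial committed: {a=17, c=10, d=17}
Op 1: UPDATE a=21 (auto-commit; committed a=21)
Op 2: UPDATE a=14 (auto-commit; committed a=14)
Op 3: UPDATE c=23 (auto-commit; committed c=23)
Op 4: UPDATE c=29 (auto-commit; committed c=29)
Op 5: UPDATE d=1 (auto-commit; committed d=1)
Op 6: UPDATE c=18 (auto-commit; committed c=18)
Op 7: UPDATE a=19 (auto-commit; committed a=19)
Op 8: BEGIN: in_txn=True, pending={}
Op 9: UPDATE c=5 (pending; pending now {c=5})
Final committed: {a=19, c=18, d=1}

Answer: 19 18 1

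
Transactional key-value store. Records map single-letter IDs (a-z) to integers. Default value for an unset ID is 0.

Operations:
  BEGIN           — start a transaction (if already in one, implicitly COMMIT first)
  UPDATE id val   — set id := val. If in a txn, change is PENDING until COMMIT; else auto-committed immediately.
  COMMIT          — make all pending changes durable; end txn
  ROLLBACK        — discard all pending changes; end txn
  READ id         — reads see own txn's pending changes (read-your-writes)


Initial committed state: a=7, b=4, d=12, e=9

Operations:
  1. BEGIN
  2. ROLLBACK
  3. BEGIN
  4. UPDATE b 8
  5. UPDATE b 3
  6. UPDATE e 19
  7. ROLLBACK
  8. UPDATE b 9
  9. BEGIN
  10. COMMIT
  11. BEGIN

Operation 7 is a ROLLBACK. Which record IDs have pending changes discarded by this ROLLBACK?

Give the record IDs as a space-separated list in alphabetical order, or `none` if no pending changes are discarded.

Answer: b e

Derivation:
Initial committed: {a=7, b=4, d=12, e=9}
Op 1: BEGIN: in_txn=True, pending={}
Op 2: ROLLBACK: discarded pending []; in_txn=False
Op 3: BEGIN: in_txn=True, pending={}
Op 4: UPDATE b=8 (pending; pending now {b=8})
Op 5: UPDATE b=3 (pending; pending now {b=3})
Op 6: UPDATE e=19 (pending; pending now {b=3, e=19})
Op 7: ROLLBACK: discarded pending ['b', 'e']; in_txn=False
Op 8: UPDATE b=9 (auto-commit; committed b=9)
Op 9: BEGIN: in_txn=True, pending={}
Op 10: COMMIT: merged [] into committed; committed now {a=7, b=9, d=12, e=9}
Op 11: BEGIN: in_txn=True, pending={}
ROLLBACK at op 7 discards: ['b', 'e']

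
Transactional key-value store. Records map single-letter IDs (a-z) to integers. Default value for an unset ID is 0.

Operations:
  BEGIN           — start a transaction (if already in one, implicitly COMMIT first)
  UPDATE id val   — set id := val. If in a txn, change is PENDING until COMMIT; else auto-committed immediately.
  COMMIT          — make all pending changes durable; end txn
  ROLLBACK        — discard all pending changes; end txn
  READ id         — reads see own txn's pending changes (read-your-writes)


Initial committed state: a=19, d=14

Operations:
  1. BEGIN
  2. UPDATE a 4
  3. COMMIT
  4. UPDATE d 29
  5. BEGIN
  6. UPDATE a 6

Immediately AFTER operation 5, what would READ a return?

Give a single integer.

Initial committed: {a=19, d=14}
Op 1: BEGIN: in_txn=True, pending={}
Op 2: UPDATE a=4 (pending; pending now {a=4})
Op 3: COMMIT: merged ['a'] into committed; committed now {a=4, d=14}
Op 4: UPDATE d=29 (auto-commit; committed d=29)
Op 5: BEGIN: in_txn=True, pending={}
After op 5: visible(a) = 4 (pending={}, committed={a=4, d=29})

Answer: 4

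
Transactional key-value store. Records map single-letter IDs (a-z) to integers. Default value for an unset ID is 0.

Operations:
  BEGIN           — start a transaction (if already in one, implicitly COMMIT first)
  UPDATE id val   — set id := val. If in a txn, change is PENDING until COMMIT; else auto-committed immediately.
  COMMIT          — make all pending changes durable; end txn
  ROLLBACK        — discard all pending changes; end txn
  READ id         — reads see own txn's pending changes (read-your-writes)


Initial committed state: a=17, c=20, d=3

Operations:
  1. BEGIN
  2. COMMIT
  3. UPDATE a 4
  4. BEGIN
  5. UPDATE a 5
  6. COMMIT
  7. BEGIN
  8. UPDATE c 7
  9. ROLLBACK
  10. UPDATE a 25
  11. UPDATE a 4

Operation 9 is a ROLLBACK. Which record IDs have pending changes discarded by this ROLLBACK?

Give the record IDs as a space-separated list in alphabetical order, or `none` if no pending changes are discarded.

Answer: c

Derivation:
Initial committed: {a=17, c=20, d=3}
Op 1: BEGIN: in_txn=True, pending={}
Op 2: COMMIT: merged [] into committed; committed now {a=17, c=20, d=3}
Op 3: UPDATE a=4 (auto-commit; committed a=4)
Op 4: BEGIN: in_txn=True, pending={}
Op 5: UPDATE a=5 (pending; pending now {a=5})
Op 6: COMMIT: merged ['a'] into committed; committed now {a=5, c=20, d=3}
Op 7: BEGIN: in_txn=True, pending={}
Op 8: UPDATE c=7 (pending; pending now {c=7})
Op 9: ROLLBACK: discarded pending ['c']; in_txn=False
Op 10: UPDATE a=25 (auto-commit; committed a=25)
Op 11: UPDATE a=4 (auto-commit; committed a=4)
ROLLBACK at op 9 discards: ['c']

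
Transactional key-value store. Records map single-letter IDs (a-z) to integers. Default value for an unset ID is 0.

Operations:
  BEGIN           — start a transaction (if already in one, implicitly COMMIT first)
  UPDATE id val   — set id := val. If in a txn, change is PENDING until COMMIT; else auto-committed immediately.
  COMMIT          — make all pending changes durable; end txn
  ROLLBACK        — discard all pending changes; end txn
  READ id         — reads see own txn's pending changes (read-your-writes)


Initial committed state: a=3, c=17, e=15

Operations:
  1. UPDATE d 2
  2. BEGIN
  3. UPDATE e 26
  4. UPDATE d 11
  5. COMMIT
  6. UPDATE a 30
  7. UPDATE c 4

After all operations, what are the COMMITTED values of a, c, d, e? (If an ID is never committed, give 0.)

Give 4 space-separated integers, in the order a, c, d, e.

Initial committed: {a=3, c=17, e=15}
Op 1: UPDATE d=2 (auto-commit; committed d=2)
Op 2: BEGIN: in_txn=True, pending={}
Op 3: UPDATE e=26 (pending; pending now {e=26})
Op 4: UPDATE d=11 (pending; pending now {d=11, e=26})
Op 5: COMMIT: merged ['d', 'e'] into committed; committed now {a=3, c=17, d=11, e=26}
Op 6: UPDATE a=30 (auto-commit; committed a=30)
Op 7: UPDATE c=4 (auto-commit; committed c=4)
Final committed: {a=30, c=4, d=11, e=26}

Answer: 30 4 11 26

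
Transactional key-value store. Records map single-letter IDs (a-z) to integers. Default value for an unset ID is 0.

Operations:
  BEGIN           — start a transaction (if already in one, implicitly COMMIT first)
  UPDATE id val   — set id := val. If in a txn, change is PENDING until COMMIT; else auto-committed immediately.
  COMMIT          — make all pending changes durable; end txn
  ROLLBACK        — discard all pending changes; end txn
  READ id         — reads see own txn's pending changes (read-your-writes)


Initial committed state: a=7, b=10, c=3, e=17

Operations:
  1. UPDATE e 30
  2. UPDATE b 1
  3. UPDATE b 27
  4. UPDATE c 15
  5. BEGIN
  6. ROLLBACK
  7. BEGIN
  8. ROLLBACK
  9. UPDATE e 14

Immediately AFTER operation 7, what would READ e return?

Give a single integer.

Answer: 30

Derivation:
Initial committed: {a=7, b=10, c=3, e=17}
Op 1: UPDATE e=30 (auto-commit; committed e=30)
Op 2: UPDATE b=1 (auto-commit; committed b=1)
Op 3: UPDATE b=27 (auto-commit; committed b=27)
Op 4: UPDATE c=15 (auto-commit; committed c=15)
Op 5: BEGIN: in_txn=True, pending={}
Op 6: ROLLBACK: discarded pending []; in_txn=False
Op 7: BEGIN: in_txn=True, pending={}
After op 7: visible(e) = 30 (pending={}, committed={a=7, b=27, c=15, e=30})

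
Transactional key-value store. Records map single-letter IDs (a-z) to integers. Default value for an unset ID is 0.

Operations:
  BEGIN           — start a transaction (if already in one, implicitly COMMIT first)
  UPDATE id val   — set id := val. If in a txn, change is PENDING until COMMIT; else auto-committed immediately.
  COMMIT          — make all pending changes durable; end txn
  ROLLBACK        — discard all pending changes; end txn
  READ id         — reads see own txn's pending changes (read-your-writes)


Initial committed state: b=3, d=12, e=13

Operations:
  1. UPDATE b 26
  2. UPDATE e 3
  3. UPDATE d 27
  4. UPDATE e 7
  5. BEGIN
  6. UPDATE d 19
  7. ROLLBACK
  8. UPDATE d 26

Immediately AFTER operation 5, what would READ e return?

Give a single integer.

Answer: 7

Derivation:
Initial committed: {b=3, d=12, e=13}
Op 1: UPDATE b=26 (auto-commit; committed b=26)
Op 2: UPDATE e=3 (auto-commit; committed e=3)
Op 3: UPDATE d=27 (auto-commit; committed d=27)
Op 4: UPDATE e=7 (auto-commit; committed e=7)
Op 5: BEGIN: in_txn=True, pending={}
After op 5: visible(e) = 7 (pending={}, committed={b=26, d=27, e=7})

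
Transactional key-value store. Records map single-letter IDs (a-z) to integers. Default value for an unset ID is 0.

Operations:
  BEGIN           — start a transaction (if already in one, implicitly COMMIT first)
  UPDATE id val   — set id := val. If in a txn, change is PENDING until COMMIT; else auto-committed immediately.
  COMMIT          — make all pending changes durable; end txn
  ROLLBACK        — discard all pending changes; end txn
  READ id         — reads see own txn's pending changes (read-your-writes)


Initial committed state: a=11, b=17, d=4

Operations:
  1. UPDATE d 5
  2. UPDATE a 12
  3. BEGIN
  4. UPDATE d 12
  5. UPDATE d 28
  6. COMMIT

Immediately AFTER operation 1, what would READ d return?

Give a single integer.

Initial committed: {a=11, b=17, d=4}
Op 1: UPDATE d=5 (auto-commit; committed d=5)
After op 1: visible(d) = 5 (pending={}, committed={a=11, b=17, d=5})

Answer: 5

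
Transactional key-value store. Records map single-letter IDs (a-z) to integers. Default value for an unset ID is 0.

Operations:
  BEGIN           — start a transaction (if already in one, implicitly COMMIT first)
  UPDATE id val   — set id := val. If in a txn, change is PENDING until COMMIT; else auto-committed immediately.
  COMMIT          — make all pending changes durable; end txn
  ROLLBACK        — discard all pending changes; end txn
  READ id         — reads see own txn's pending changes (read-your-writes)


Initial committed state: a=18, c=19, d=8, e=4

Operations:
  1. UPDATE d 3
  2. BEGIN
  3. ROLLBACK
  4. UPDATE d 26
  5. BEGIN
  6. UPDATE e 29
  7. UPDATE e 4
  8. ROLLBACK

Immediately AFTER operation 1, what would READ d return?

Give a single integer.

Initial committed: {a=18, c=19, d=8, e=4}
Op 1: UPDATE d=3 (auto-commit; committed d=3)
After op 1: visible(d) = 3 (pending={}, committed={a=18, c=19, d=3, e=4})

Answer: 3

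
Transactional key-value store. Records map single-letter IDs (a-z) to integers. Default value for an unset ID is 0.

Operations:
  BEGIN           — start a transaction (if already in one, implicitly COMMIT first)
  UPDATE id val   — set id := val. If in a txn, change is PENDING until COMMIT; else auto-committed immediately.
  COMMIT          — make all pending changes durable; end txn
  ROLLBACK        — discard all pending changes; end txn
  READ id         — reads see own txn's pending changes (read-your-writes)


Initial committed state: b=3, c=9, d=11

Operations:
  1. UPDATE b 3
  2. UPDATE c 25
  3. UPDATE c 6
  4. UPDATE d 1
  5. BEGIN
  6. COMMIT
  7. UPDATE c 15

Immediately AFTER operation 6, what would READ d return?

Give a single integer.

Initial committed: {b=3, c=9, d=11}
Op 1: UPDATE b=3 (auto-commit; committed b=3)
Op 2: UPDATE c=25 (auto-commit; committed c=25)
Op 3: UPDATE c=6 (auto-commit; committed c=6)
Op 4: UPDATE d=1 (auto-commit; committed d=1)
Op 5: BEGIN: in_txn=True, pending={}
Op 6: COMMIT: merged [] into committed; committed now {b=3, c=6, d=1}
After op 6: visible(d) = 1 (pending={}, committed={b=3, c=6, d=1})

Answer: 1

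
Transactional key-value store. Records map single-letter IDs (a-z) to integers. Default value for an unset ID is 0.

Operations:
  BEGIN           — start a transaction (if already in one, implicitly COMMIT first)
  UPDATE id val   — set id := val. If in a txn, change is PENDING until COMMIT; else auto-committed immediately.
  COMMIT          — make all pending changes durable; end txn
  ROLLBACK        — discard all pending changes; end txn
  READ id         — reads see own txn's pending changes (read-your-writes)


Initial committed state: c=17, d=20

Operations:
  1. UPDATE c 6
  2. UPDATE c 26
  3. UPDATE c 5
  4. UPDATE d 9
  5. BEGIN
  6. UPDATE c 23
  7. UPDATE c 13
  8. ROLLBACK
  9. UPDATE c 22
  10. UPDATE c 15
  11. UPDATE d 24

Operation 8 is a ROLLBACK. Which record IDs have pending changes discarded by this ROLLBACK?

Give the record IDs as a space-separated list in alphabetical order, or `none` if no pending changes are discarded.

Initial committed: {c=17, d=20}
Op 1: UPDATE c=6 (auto-commit; committed c=6)
Op 2: UPDATE c=26 (auto-commit; committed c=26)
Op 3: UPDATE c=5 (auto-commit; committed c=5)
Op 4: UPDATE d=9 (auto-commit; committed d=9)
Op 5: BEGIN: in_txn=True, pending={}
Op 6: UPDATE c=23 (pending; pending now {c=23})
Op 7: UPDATE c=13 (pending; pending now {c=13})
Op 8: ROLLBACK: discarded pending ['c']; in_txn=False
Op 9: UPDATE c=22 (auto-commit; committed c=22)
Op 10: UPDATE c=15 (auto-commit; committed c=15)
Op 11: UPDATE d=24 (auto-commit; committed d=24)
ROLLBACK at op 8 discards: ['c']

Answer: c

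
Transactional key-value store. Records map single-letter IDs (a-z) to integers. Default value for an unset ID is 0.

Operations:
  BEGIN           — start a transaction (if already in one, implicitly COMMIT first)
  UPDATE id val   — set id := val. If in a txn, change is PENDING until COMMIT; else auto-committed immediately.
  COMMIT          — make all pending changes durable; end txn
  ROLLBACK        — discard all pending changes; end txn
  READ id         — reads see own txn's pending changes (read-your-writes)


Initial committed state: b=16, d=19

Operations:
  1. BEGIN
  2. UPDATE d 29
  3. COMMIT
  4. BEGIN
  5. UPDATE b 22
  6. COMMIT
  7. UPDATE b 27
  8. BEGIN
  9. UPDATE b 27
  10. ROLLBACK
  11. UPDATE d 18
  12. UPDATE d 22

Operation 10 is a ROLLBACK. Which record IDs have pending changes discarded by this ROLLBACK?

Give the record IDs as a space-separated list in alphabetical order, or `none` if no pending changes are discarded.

Initial committed: {b=16, d=19}
Op 1: BEGIN: in_txn=True, pending={}
Op 2: UPDATE d=29 (pending; pending now {d=29})
Op 3: COMMIT: merged ['d'] into committed; committed now {b=16, d=29}
Op 4: BEGIN: in_txn=True, pending={}
Op 5: UPDATE b=22 (pending; pending now {b=22})
Op 6: COMMIT: merged ['b'] into committed; committed now {b=22, d=29}
Op 7: UPDATE b=27 (auto-commit; committed b=27)
Op 8: BEGIN: in_txn=True, pending={}
Op 9: UPDATE b=27 (pending; pending now {b=27})
Op 10: ROLLBACK: discarded pending ['b']; in_txn=False
Op 11: UPDATE d=18 (auto-commit; committed d=18)
Op 12: UPDATE d=22 (auto-commit; committed d=22)
ROLLBACK at op 10 discards: ['b']

Answer: b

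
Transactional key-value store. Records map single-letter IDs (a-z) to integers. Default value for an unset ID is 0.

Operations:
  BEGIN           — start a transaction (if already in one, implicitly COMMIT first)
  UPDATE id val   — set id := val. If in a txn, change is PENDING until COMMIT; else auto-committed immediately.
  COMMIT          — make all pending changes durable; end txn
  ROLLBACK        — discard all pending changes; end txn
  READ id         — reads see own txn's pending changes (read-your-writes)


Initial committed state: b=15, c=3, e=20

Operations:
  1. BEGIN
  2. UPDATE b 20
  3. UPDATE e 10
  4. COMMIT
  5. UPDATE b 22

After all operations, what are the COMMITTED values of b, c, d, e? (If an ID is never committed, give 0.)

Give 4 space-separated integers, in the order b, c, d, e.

Initial committed: {b=15, c=3, e=20}
Op 1: BEGIN: in_txn=True, pending={}
Op 2: UPDATE b=20 (pending; pending now {b=20})
Op 3: UPDATE e=10 (pending; pending now {b=20, e=10})
Op 4: COMMIT: merged ['b', 'e'] into committed; committed now {b=20, c=3, e=10}
Op 5: UPDATE b=22 (auto-commit; committed b=22)
Final committed: {b=22, c=3, e=10}

Answer: 22 3 0 10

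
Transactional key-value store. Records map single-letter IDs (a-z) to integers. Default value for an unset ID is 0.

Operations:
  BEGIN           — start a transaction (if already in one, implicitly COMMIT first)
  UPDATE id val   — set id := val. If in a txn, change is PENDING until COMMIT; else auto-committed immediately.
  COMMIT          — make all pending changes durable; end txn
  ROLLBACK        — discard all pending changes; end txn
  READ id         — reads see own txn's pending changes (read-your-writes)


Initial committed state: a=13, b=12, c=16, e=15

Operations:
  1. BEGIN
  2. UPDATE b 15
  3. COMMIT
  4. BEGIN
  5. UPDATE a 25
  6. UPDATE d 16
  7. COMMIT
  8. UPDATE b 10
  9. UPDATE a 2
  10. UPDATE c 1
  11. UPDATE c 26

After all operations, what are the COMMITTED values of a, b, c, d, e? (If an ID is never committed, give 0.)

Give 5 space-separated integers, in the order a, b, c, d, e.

Initial committed: {a=13, b=12, c=16, e=15}
Op 1: BEGIN: in_txn=True, pending={}
Op 2: UPDATE b=15 (pending; pending now {b=15})
Op 3: COMMIT: merged ['b'] into committed; committed now {a=13, b=15, c=16, e=15}
Op 4: BEGIN: in_txn=True, pending={}
Op 5: UPDATE a=25 (pending; pending now {a=25})
Op 6: UPDATE d=16 (pending; pending now {a=25, d=16})
Op 7: COMMIT: merged ['a', 'd'] into committed; committed now {a=25, b=15, c=16, d=16, e=15}
Op 8: UPDATE b=10 (auto-commit; committed b=10)
Op 9: UPDATE a=2 (auto-commit; committed a=2)
Op 10: UPDATE c=1 (auto-commit; committed c=1)
Op 11: UPDATE c=26 (auto-commit; committed c=26)
Final committed: {a=2, b=10, c=26, d=16, e=15}

Answer: 2 10 26 16 15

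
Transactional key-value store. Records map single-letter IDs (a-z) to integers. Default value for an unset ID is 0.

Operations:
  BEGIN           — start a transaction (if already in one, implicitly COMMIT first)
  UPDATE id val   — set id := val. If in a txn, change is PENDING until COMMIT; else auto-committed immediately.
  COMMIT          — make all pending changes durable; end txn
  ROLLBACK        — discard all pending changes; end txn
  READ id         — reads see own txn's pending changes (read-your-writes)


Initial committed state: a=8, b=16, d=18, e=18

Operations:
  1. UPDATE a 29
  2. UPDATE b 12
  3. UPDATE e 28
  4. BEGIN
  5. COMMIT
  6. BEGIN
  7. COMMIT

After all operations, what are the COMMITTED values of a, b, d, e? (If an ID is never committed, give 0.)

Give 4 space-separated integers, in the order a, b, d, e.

Initial committed: {a=8, b=16, d=18, e=18}
Op 1: UPDATE a=29 (auto-commit; committed a=29)
Op 2: UPDATE b=12 (auto-commit; committed b=12)
Op 3: UPDATE e=28 (auto-commit; committed e=28)
Op 4: BEGIN: in_txn=True, pending={}
Op 5: COMMIT: merged [] into committed; committed now {a=29, b=12, d=18, e=28}
Op 6: BEGIN: in_txn=True, pending={}
Op 7: COMMIT: merged [] into committed; committed now {a=29, b=12, d=18, e=28}
Final committed: {a=29, b=12, d=18, e=28}

Answer: 29 12 18 28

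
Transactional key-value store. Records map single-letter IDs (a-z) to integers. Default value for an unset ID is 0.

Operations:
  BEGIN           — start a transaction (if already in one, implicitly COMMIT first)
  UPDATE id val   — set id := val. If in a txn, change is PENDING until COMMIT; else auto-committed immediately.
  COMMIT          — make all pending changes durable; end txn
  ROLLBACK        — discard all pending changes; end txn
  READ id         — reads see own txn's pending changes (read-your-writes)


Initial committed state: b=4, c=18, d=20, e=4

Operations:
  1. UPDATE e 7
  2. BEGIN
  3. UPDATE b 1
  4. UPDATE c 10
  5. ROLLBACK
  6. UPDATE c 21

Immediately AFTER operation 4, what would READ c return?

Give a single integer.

Answer: 10

Derivation:
Initial committed: {b=4, c=18, d=20, e=4}
Op 1: UPDATE e=7 (auto-commit; committed e=7)
Op 2: BEGIN: in_txn=True, pending={}
Op 3: UPDATE b=1 (pending; pending now {b=1})
Op 4: UPDATE c=10 (pending; pending now {b=1, c=10})
After op 4: visible(c) = 10 (pending={b=1, c=10}, committed={b=4, c=18, d=20, e=7})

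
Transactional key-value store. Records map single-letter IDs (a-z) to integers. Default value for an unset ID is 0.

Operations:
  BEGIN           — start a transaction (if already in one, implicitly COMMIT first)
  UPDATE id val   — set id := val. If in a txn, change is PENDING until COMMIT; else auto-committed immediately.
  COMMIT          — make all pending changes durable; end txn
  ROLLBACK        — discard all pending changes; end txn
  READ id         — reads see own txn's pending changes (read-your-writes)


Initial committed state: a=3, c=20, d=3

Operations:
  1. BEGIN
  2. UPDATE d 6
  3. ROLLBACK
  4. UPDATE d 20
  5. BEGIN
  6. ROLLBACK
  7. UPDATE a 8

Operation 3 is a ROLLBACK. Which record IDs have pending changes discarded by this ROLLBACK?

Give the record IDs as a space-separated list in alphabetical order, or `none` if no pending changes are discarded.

Answer: d

Derivation:
Initial committed: {a=3, c=20, d=3}
Op 1: BEGIN: in_txn=True, pending={}
Op 2: UPDATE d=6 (pending; pending now {d=6})
Op 3: ROLLBACK: discarded pending ['d']; in_txn=False
Op 4: UPDATE d=20 (auto-commit; committed d=20)
Op 5: BEGIN: in_txn=True, pending={}
Op 6: ROLLBACK: discarded pending []; in_txn=False
Op 7: UPDATE a=8 (auto-commit; committed a=8)
ROLLBACK at op 3 discards: ['d']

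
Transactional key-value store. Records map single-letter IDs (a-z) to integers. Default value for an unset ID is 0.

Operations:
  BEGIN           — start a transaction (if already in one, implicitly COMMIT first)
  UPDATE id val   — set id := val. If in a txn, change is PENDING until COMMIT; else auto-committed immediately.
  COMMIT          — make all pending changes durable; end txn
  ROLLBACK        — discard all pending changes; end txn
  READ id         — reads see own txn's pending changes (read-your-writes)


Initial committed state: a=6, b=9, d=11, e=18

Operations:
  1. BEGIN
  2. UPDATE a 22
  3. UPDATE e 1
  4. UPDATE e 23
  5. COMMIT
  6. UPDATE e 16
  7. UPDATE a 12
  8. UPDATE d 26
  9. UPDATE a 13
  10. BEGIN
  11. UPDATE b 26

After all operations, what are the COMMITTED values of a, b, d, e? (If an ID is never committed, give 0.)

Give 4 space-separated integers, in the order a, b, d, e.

Answer: 13 9 26 16

Derivation:
Initial committed: {a=6, b=9, d=11, e=18}
Op 1: BEGIN: in_txn=True, pending={}
Op 2: UPDATE a=22 (pending; pending now {a=22})
Op 3: UPDATE e=1 (pending; pending now {a=22, e=1})
Op 4: UPDATE e=23 (pending; pending now {a=22, e=23})
Op 5: COMMIT: merged ['a', 'e'] into committed; committed now {a=22, b=9, d=11, e=23}
Op 6: UPDATE e=16 (auto-commit; committed e=16)
Op 7: UPDATE a=12 (auto-commit; committed a=12)
Op 8: UPDATE d=26 (auto-commit; committed d=26)
Op 9: UPDATE a=13 (auto-commit; committed a=13)
Op 10: BEGIN: in_txn=True, pending={}
Op 11: UPDATE b=26 (pending; pending now {b=26})
Final committed: {a=13, b=9, d=26, e=16}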